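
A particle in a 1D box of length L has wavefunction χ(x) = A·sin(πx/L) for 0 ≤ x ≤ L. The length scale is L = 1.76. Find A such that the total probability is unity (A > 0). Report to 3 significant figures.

We need A² ∫|f|² dx = 1, taking the integral from 0 to L.
With χ = A·sin(πx/L), the integral evaluates to A²·[L/2].
So A² = (L/2)^(−1).
Plugging in L = 1.76 yields A = 1.066.

A ≈ 1.07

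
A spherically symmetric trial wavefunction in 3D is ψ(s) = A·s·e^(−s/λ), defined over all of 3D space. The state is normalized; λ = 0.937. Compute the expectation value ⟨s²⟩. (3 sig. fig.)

⟨s^2⟩ ≈ 6.58

The expectation value is the |ψ|²-weighted average of s^2: ∫ s^2|ψ|² 4πs² ds.
With ∫₀^∞ s^6 e^(−αs) ds = 6!/α^7, evaluating both integrals, ⟨s²⟩ = 15·λ^2/2.
With λ = 0.937, ⟨s^2⟩ = 6.585.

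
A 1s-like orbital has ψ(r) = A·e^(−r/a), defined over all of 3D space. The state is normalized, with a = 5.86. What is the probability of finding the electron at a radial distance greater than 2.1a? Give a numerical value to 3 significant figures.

P ≈ 0.210

P = ∫ |ψ|² 4πr² dr over r > 2.1a.
A² is fixed by ∫₀^∞ 4πr²|ψ|² dr = 1, i.e. A² = (π·a^3)^(−1).
In terms of u = r/a (A², 4π and the length scale all cancel between numerator and denominator), P = [∫_{2.1}^{∞} u^2·e^(-2·u) du] / [∫_{0}^{∞} u^2·e^(-2·u) du].
With ∫ u^2·e^(-2·u) du = -(2·u^2 + 2·u + 1)·e^(-2·u)/4 + C, the region integral is 701·e^(-21/5)/200 and the full one is 1/4.
This evaluates to P = 0.2102.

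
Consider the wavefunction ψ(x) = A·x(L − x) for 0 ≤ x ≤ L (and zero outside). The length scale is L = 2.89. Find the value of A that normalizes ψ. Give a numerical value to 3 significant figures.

A ≈ 0.386

Require ∫ |ψ|² dx = 1 over the whole domain.
With ψ = A·x(L − x), the integral evaluates to A²·[L^5/30].
Hence A² = 1/[L^5/30].
Plugging in L = 2.89 yields A = 0.3858.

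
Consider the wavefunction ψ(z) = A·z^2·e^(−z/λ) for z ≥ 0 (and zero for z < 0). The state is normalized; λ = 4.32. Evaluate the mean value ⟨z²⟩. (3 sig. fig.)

The expectation value is the |ψ|²-weighted average of z^2: ∫ z^2|ψ|² dz.
Using ∫₀^∞ zⁿ e^(−αz) dz = n!/αⁿ⁺¹, the ratio of the moment integral to the normalization integral gives ⟨z²⟩ = 15·λ^2/2.
Putting λ = 4.32 gives 140.0.

⟨z^2⟩ ≈ 140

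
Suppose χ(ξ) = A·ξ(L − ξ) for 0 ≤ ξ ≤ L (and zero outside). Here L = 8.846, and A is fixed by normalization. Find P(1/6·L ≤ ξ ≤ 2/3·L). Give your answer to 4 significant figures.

P ≈ 0.7546

P = ∫_{1/6·L}^{2/3·L} |χ(ξ)|² dξ.
The normalization integral ∫|χ|²dξ over the whole domain equals L^5/30·A², and A² cancels in the ratio.
Let u = ξ/L; then A² and the length scale cancel, so P = ∫_{1/6}^{2/3} u^2·(1 - u)^2 du ÷ ∫_{0}^{1} u^2·(1 - u)^2 du.
An antiderivative of u^2·(1 - u)^2 is u^3·(6·u^2 - 15·u + 10)/30; evaluating from 1/6 to 2/3 gives 163/6480, while the full integral is 1/30.
The result is P = 163/216.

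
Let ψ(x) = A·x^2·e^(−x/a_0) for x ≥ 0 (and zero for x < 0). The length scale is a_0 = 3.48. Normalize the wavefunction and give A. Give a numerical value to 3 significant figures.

A ≈ 0.0511

The normalization condition is ∫|ψ|² dx = 1 from 0 to ∞.
With ψ = A·x^2·e^(−x/a_0), the integral evaluates to A²·[3·a_0^5/4].
So A² = (3·a_0^5/4)^(−1).
With a_0 = 3.48: A² = 0.002612 and A = 0.05111.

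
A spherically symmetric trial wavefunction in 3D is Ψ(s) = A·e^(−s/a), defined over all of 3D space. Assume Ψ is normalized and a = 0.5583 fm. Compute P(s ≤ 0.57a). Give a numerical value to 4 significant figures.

With dV = 4πs²ds, the probability is ∫|Ψ|² dV over s ≤ 0.57a.
Normalization gives A² = 1/(π·a^3).
Let u = s/a; then A², 4π and the length scale all cancel, so P = ∫_{0}^{0.57} u^2·e^(-2·u) du ÷ ∫_{0}^{∞} u^2·e^(-2·u) du.
Using ∫ u^2·e^(-2·u) du = -(2·u^2 + 2·u + 1)·e^(-2·u)/4, the numerator is ≈ 0.0269422 and the denominator is 1/4.
The region integral divided by the full integral gives P = 0.10777.

P ≈ 0.1078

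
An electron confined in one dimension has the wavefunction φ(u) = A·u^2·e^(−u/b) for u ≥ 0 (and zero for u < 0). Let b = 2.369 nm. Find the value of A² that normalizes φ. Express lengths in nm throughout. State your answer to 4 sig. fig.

A^2 ≈ 0.01787 nm^(-5)

Normalization requires ∫|φ|² du = 1, integrated from 0 to ∞.
∫|φ|² du = A²·(3·b^5/4).
So A² = (3·b^5/4)^(−1).
Substituting b = 2.369 gives A² = 0.017870, so A = 0.13368.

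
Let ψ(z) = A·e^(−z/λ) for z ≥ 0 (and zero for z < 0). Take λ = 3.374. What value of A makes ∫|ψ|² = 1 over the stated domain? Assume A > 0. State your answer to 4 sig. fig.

A ≈ 0.7699

Normalization requires ∫|ψ|² dz = 1, integrated from 0 to ∞.
Using ∫₀^∞ zⁿ e^(−αz) dz = n!/αⁿ⁺¹, ∫|ψ|² dz = A²·(λ/2).
Hence A² = 1/[λ/2].
Plugging in λ = 3.374 yields A = 0.76991.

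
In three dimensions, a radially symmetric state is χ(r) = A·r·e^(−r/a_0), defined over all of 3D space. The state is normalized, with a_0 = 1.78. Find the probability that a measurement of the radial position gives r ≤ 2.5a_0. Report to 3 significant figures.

Integrate the radial probability density 4πr²|χ|² over r ≤ 2.5a_0.
The full normalization integral is A²·[3·π·a_0^5] = 1, fixing A².
Let u = r/a_0; then A², 4π and the length scale all cancel, so P = ∫_{0}^{2.5} u^4·e^(-2·u) du ÷ ∫_{0}^{∞} u^4·e^(-2·u) du.
An antiderivative of u^4·e^(-2·u) is -(u^4/2 + u^3 + 3·u^2/2 + 3·u/2 + 3/4)·e^(-2·u); evaluating from 0 to 2.5 gives 3/4 - 1569·e^(-5)/32, while the full integral is 3/4.
Taking the ratio yields P = 0.5595.

P ≈ 0.560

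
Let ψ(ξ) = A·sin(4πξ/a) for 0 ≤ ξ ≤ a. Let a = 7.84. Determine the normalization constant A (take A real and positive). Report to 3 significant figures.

A ≈ 0.505

Normalization requires ∫|ψ|² dξ = 1, integrated from 0 to a.
Carrying out the integral gives A² · a/2.
Setting this equal to 1 gives A² = 1/(a/2).
Plugging in a = 7.84 yields A = 0.5051.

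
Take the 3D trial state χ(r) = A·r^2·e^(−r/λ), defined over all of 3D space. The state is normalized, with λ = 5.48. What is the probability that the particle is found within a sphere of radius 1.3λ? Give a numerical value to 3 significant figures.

P ≈ 0.0172

With dV = 4πr²dr, the probability is ∫|χ|² dV over r ≤ 1.3λ.
The full normalization integral is A²·[45·π·λ^7/2] = 1, fixing A².
Let u = r/λ; then A², 4π and the length scale all cancel, so P = ∫_{0}^{1.3} u^6·e^(-2·u) du ÷ ∫_{0}^{∞} u^6·e^(-2·u) du.
Using ∫ u^6·e^(-2·u) du = -(4·u^6 + 12·u^5 + 30·u^4 + 60·u^3 + 90·u^2 + 90·u + 45)·e^(-2·u)/8, the numerator is ≈ 0.096582 and the denominator is 45/8.
The region integral divided by the full integral gives P = 0.01717.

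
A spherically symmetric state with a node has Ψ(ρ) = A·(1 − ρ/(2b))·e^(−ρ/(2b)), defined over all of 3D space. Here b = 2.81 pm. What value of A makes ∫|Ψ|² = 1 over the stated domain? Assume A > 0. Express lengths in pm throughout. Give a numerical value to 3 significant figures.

Normalization requires ∫|Ψ|² 4πρ² dρ = 1, integrated from 0 to ∞.
(Spherical symmetry: dV = 4πρ² dρ.)
∫|Ψ|² 4πρ² dρ = A²·(8·π·b^3).
Hence A² = 1/[8·π·b^3].
Substituting b = 2.81 gives A² = 0.001793, so A = 0.04235.

A ≈ 0.0423 pm^(-3/2)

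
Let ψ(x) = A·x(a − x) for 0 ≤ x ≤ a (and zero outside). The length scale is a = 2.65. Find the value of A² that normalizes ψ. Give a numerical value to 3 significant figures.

A^2 ≈ 0.230

The normalization condition is ∫|ψ|² dx = 1 from 0 to a.
With ψ = A·x(a − x), the integral evaluates to A²·[a^5/30].
So A² = (a^5/30)^(−1).
Substituting a = 2.65 gives A² = 0.2296, so A = 0.4791.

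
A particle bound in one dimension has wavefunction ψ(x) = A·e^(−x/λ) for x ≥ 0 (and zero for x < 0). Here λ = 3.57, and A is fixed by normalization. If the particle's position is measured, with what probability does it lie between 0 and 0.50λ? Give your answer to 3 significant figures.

|ψ|² is the probability density, so P = ∫_{0}^{0.50λ} |ψ|² dx.
The normalization integral ∫|ψ|²dx over the whole domain equals λ/2·A², and A² cancels in the ratio.
In terms of u = x/λ (A² and the length scale cancel between numerator and denominator), P = [∫_{0}^{0.50} e^(-2·u) du] / [∫_{0}^{∞} e^(-2·u) du].
An antiderivative of e^(-2·u) is -e^(-2·u)/2; evaluating from 0 to 0.50 gives 1/2 - e^(-1)/2, while the full integral is 1/2.
Evaluating gives P = 0.6321.

P ≈ 0.632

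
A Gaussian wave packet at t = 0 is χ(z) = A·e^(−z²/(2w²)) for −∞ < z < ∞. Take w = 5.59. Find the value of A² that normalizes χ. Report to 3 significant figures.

A^2 ≈ 0.101

Require ∫ |χ|² dz = 1 over the whole domain.
Carrying out the integral gives A² · √(π)·w.
Hence A² = 1/[√(π)·w].
Plugging in w = 5.59 yields A = 0.3177.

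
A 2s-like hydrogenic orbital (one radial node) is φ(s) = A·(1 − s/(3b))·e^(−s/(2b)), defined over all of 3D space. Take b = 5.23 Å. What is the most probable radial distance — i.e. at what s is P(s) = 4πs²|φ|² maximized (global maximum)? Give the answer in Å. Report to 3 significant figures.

Set d/ds [P(s) = 4πs²|φ|²] = 0 and solve for s > 0.
Solving yields s = b.
With b = 5.23, the most probable radial distance is 5.230 Å.

s ≈ 5.23 Å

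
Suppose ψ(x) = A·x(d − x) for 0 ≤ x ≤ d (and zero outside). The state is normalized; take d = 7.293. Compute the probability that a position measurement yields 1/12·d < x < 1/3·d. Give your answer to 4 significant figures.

The probability is P = ∫ |ψ|² dx over [1/12·d, 1/3·d].
The normalization integral ∫|ψ|²dx over the whole domain equals d^5/30·A², and A² cancels in the ratio.
Substituting u = x/d, A² and the length scale cancel in the ratio: P = ∫_{1/12}^{1/3} u^2·(1 - u)^2 du / ∫_{0}^{1} u^2·(1 - u)^2 du.
With ∫ u^2·(1 - u)^2 du = u^3·(6·u^2 - 15·u + 10)/30 + C, the region integral is ≈ 0.00682629 and the full one is 1/30.
The result is P = 0.20479.

P ≈ 0.2048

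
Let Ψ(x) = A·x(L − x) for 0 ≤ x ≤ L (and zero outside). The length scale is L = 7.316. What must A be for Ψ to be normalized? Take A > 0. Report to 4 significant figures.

Normalization requires ∫|Ψ|² dx = 1, integrated from 0 to L.
Expanding the polynomial and integrating term by term, ∫|Ψ|² dx = A²·(L^5/30).
Setting this equal to 1 gives A² = 1/(L^5/30).
With L = 7.316: A² = 0.0014314 and A = 0.037833.

A ≈ 0.03783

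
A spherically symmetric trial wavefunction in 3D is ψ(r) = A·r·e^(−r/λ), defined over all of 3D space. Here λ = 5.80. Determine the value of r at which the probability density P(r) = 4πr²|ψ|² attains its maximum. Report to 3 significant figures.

Set d/dr [P(r) = 4πr²|ψ|²] = 0 and solve for r > 0.
Solving yields r = 2·λ.
With λ = 5.80, the most probable radial distance is 11.60.

r ≈ 11.6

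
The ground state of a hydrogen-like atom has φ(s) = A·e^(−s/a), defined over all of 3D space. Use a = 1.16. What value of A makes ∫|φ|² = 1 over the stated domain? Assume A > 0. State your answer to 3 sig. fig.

We need A² ∫|f|² 4πs² ds = 1, taking the integral from 0 to ∞.
In 3D with spherical symmetry the volume element is 4πs² ds.
∫|φ|² 4πs² ds = A²·(π·a^3).
Setting this equal to 1 gives A² = 1/(π·a^3).
Plugging in a = 1.16 yields A = 0.4516.

A ≈ 0.452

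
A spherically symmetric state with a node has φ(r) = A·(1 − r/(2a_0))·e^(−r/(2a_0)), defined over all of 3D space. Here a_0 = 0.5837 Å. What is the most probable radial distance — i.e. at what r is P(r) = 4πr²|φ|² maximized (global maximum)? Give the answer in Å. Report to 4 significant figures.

r ≈ 3.056 Å

Set d/dr [P(r) = 4πr²|φ|²] = 0 and solve for r > 0.
Solving yields r = a_0·(√(5) + 3).
With a_0 = 0.5837, the most probable radial distance is 3.0563 Å.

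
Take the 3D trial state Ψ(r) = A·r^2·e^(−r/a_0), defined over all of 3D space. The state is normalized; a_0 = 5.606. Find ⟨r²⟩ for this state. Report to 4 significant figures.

⟨r^2⟩ ≈ 440.0

The expectation value is the |Ψ|²-weighted average of r^2: ∫ r^2|Ψ|² 4πr² dr.
Using ∫₀^∞ rⁿ e^(−αr) dr = n!/αⁿ⁺¹, evaluating both integrals, ⟨r²⟩ = 14·a_0^2.
Putting a_0 = 5.606 gives 439.98.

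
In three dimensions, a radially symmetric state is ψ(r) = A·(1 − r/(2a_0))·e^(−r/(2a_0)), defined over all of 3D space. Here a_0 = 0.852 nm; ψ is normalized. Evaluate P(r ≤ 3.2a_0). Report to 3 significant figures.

P = ∫ |ψ|² 4πr² dr over r ≤ 3.2a_0.
The full normalization integral is A²·[8·π·a_0^3] = 1, fixing A².
Let u = r/a_0; then A², 4π and the length scale all cancel, so P = ∫_{0}^{3.2} u^2·(1 - u/2)^2·e^(-u) du ÷ ∫_{0}^{∞} u^2·(1 - u/2)^2·e^(-u) du.
With ∫ u^2·(1 - u/2)^2·e^(-u) du = -(u^4/4 + u^2 + 2·u + 2)·e^(-u) + C, the region integral is ≈ 0.17164 and the full one is 2.
The region integral divided by the full integral gives P = 0.08582.

P ≈ 0.0858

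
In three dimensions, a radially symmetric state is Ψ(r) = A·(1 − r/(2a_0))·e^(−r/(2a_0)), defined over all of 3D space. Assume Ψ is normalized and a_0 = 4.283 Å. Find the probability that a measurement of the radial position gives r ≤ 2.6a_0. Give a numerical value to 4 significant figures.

P ≈ 0.05730

With dV = 4πr²dr, the probability is ∫|Ψ|² dV over r ≤ 2.6a_0.
A² is fixed by ∫₀^∞ 4πr²|Ψ|² dr = 1, i.e. A² = (8·π·a_0^3)^(−1).
Let u = r/a_0; then A², 4π and the length scale all cancel, so P = ∫_{0}^{2.6} u^2·(1 - u/2)^2·e^(-u) du ÷ ∫_{0}^{∞} u^2·(1 - u/2)^2·e^(-u) du.
With ∫ u^2·(1 - u/2)^2·e^(-u) du = -(u^4/4 + u^2 + 2·u + 2)·e^(-u) + C, the region integral is ≈ 0.114610 and the full one is 2.
The region integral divided by the full integral gives P = 0.057305.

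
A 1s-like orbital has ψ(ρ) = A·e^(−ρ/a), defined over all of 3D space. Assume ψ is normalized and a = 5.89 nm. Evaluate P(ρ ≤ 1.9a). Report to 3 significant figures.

P = ∫ |ψ|² 4πρ² dρ over ρ ≤ 1.9a.
Normalization gives A² = 1/(π·a^3).
Let u = ρ/a; then A², 4π and the length scale all cancel, so P = ∫_{0}^{1.9} u^2·e^(-2·u) du ÷ ∫_{0}^{∞} u^2·e^(-2·u) du.
An antiderivative of u^2·e^(-2·u) is -(2·u^2 + 2·u + 1)·e^(-2·u)/4; evaluating from 0 to 1.9 gives 1/4 - 601·e^(-19/5)/200, while the full integral is 1/4.
The region integral divided by the full integral gives P = 0.7311.

P ≈ 0.731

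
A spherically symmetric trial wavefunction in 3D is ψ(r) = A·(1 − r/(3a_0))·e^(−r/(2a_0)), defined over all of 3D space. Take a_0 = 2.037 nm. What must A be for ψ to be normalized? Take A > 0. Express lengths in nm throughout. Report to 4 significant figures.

The normalization condition is ∫|ψ|² 4πr² dr = 1 from 0 to ∞.
Recall ∫₀^∞ r^m e^(−r/β) dr = m!·β^(m+1), the integral (without the A² prefactor) comes out to 8·π·a_0^3/3.
Setting this equal to 1 gives A² = 1/(8·π·a_0^3/3).
With a_0 = 2.037: A² = 0.014122 and A = 0.11884.

A ≈ 0.1188 nm^(-3/2)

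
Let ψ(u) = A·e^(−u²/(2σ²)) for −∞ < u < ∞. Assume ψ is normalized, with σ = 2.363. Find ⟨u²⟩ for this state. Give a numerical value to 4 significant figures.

⟨u^2⟩ ≈ 2.792

⟨u²⟩ = ∫ u^2 |ψ|² du over the full domain.
Evaluating both integrals, ⟨u²⟩ = σ^2/2.
Putting σ = 2.363 gives 2.7919.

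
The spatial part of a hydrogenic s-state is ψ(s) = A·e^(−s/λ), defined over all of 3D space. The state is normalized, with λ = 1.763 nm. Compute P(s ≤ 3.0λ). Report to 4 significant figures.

P ≈ 0.9380

With dV = 4πs²ds, the probability is ∫|ψ|² dV over s ≤ 3.0λ.
Normalization gives A² = 1/(π·λ^3).
Let u = s/λ; then A², 4π and the length scale all cancel, so P = ∫_{0}^{3.0} u^2·e^(-2·u) du ÷ ∫_{0}^{∞} u^2·e^(-2·u) du.
Using ∫ u^2·e^(-2·u) du = -(2·u^2 + 2·u + 1)·e^(-2·u)/4, the numerator is 1/4 - 25·e^(-6)/4 and the denominator is 1/4.
Taking the ratio yields P = 0.93803.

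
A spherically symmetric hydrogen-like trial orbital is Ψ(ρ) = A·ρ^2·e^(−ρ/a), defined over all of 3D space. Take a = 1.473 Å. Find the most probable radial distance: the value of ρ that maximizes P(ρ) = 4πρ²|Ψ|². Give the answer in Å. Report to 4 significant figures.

ρ ≈ 4.419 Å

The maximum of P(ρ) = 4πρ²|Ψ|² occurs where its derivative vanishes.
Solving yields ρ = 3·a.
With a = 1.473, the most probable radial distance is 4.4190 Å.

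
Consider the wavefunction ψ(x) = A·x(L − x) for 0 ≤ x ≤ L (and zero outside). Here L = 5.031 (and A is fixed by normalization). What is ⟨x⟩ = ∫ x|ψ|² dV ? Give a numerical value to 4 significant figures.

⟨x⟩ ≈ 2.516

⟨x⟩ = ∫ x |ψ|² dx over the full domain.
Expanding the polynomial and integrating term by term, evaluating both integrals, ⟨x⟩ = L/2.
With L = 5.031, ⟨x⟩ = 2.5155.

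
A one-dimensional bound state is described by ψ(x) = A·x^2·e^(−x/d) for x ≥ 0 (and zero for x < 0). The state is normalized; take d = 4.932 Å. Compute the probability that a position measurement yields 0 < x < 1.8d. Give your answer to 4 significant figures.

P ≈ 0.2936

|ψ|² is the probability density, so P = ∫_{0}^{1.8d} |ψ|² dx.
Since A² = 1/(3·d^5/4), this is the region integral divided by the full normalization integral.
Substituting u = x/d, A² and the length scale cancel in the ratio: P = ∫_{0}^{1.8} u^4·e^(-2·u) du / ∫_{0}^{∞} u^4·e^(-2·u) du.
With ∫ u^4·e^(-2·u) du = -(u^4/2 + u^3 + 3·u^2/2 + 3·u/2 + 3/4)·e^(-2·u) + C, the region integral is ≈ 0.220171 and the full one is 3/4.
The result is P = 0.29356.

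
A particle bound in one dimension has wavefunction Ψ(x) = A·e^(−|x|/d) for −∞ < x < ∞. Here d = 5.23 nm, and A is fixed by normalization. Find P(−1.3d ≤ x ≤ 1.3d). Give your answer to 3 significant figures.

|Ψ|² is the probability density, so P = ∫_{−1.3d}^{1.3d} |Ψ|² dx.
With A² fixed by ∫|Ψ|² = 1, i.e. A² = (d)^(−1), substitute and integrate.
Both integrals are even about x = 0, so only the x ≥ 0 halves are needed (the factors of 2 cancel). Substituting u = x/d, A² and the length scale cancel in the ratio: P = ∫_{0}^{1.3} e^(-2·u) du / ∫_{0}^{∞} e^(-2·u) du.
Using ∫ e^(-2·u) du = -e^(-2·u)/2, the numerator is 1/2 - e^(-13/5)/2 and the denominator is 1/2.
This works out to P = 0.9257.

P ≈ 0.926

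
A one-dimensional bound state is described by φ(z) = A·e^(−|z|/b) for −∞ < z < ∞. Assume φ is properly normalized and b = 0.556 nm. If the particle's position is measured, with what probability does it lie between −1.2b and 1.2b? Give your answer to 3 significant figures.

The probability is P = ∫ |φ|² dz over [−1.2b, 1.2b].
With A² fixed by ∫|φ|² = 1, i.e. A² = (b)^(−1), substitute and integrate.
By symmetry take twice the z ≥ 0 contribution in numerator and denominator; the 2's cancel. In terms of u = z/b (A² and the length scale cancel between numerator and denominator), P = [∫_{0}^{1.2} e^(-2·u) du] / [∫_{0}^{∞} e^(-2·u) du].
With ∫ e^(-2·u) du = -e^(-2·u)/2 + C, the region integral is 1/2 - e^(-12/5)/2 and the full one is 1/2.
Evaluating gives P = 0.9093.

P ≈ 0.909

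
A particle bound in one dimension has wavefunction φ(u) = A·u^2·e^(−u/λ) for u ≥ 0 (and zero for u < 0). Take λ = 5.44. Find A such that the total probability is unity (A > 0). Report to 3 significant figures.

The normalization condition is ∫|φ|² du = 1 from 0 to ∞.
∫|φ|² du = A²·(3·λ^5/4).
Plugging in λ = 5.44 yields A = 0.01673.

A ≈ 0.0167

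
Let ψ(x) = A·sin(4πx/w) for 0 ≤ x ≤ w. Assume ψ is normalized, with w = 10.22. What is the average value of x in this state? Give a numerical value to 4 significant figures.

⟨x⟩ ≈ 5.110

The expectation value is the |ψ|²-weighted average of x: ∫ x|ψ|² dx.
With ∫₀^w sin²(nπx/w) dx = w/2, the ratio of the moment integral to the normalization integral gives ⟨x⟩ = w/2.
With w = 10.22, ⟨x⟩ = 5.1100.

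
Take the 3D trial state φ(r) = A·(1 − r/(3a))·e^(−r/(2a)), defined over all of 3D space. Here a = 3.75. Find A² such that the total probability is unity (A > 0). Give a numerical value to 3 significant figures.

Require ∫ |φ|² 4πr² dr = 1 over the whole domain.
The angular integral contributes 4π, leaving ∫₀^∞ r²|φ|² dr.
The integral (without the A² prefactor) comes out to 8·π·a^3/3.
Hence A² = 1/[8·π·a^3/3].
With a = 3.75: A² = 0.002264 and A = 0.04758.

A^2 ≈ 0.00226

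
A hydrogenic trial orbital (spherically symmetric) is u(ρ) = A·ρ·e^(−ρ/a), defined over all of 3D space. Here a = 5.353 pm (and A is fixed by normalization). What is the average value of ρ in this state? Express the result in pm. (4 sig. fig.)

The expectation value is the |u|²-weighted average of ρ: ∫ ρ|u|² 4πρ² dρ.
With ∫₀^∞ ρ^5 e^(−αρ) dρ = 5!/α^6, the ratio of the moment integral to the normalization integral gives ⟨ρ⟩ = 5·a/2.
With a = 5.353, ⟨ρ⟩ = 13.383.

⟨ρ⟩ ≈ 13.38 pm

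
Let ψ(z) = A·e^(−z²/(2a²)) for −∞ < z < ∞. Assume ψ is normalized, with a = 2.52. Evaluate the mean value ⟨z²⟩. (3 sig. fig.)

By definition ⟨z²⟩ = ∫ z^2 |ψ(z)|² dz.
Evaluating both integrals, ⟨z²⟩ = a^2/2.
Putting a = 2.52 gives 3.175.

⟨z^2⟩ ≈ 3.18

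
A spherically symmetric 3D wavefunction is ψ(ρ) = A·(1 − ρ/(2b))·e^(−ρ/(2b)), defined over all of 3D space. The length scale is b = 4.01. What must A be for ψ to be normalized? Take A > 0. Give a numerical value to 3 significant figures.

Require ∫ |ψ|² 4πρ² dρ = 1 over the whole domain.
The angular integral contributes 4π, leaving ∫₀^∞ ρ²|ψ|² dρ.
With ∫₀^∞ ρ^4 e^(−αρ) dρ = 4!/α^5, the integral (without the A² prefactor) comes out to 8·π·b^3.
Hence A² = 1/[8·π·b^3].
Substituting b = 4.01 gives A² = 0.0006171, so A = 0.02484.

A ≈ 0.0248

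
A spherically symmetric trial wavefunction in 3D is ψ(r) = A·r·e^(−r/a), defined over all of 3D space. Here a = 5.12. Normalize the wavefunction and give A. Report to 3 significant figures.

We need A² ∫|f|² 4πr² dr = 1, taking the integral from 0 to ∞.
In 3D with spherical symmetry the volume element is 4πr² dr.
∫|ψ|² 4πr² dr = A²·(3·π·a^5).
Setting this equal to 1 gives A² = 1/(3·π·a^5).
Substituting a = 5.12 gives A² = 0.00003016, so A = 0.005491.

A ≈ 0.00549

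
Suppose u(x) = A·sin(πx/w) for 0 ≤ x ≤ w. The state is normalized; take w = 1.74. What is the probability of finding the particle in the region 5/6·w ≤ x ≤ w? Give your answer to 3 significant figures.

P ≈ 0.0288

|u|² is the probability density, so P = ∫_{5/6·w}^{w} |u|² dx.
The normalization integral ∫|u|²dx over the whole domain equals w/2·A², and A² cancels in the ratio.
Substituting t = x/w, A² and the length scale cancel in the ratio: P = ∫_{5/6}^{1} sin(π·t)^2 dt / ∫_{0}^{1} sin(π·t)^2 dt.
With ∫ sin(π·t)^2 dt = t/2 - sin(2·π·t)/(4·π) + C, the region integral is -√(3)/(8·π) + 1/12 and the full one is 1/2.
The result is P = (-√(3)/4 + π/6)/π.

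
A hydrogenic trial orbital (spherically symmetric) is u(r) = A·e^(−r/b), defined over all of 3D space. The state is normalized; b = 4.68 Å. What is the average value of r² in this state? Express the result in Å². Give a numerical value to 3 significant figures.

⟨r²⟩ = ∫ r^2 |u|² 4πr² dr over the full domain.
The ratio of the moment integral to the normalization integral gives ⟨r²⟩ = 3·b^2.
With b = 4.68, ⟨r^2⟩ = 65.71.

⟨r^2⟩ ≈ 65.7 Å^2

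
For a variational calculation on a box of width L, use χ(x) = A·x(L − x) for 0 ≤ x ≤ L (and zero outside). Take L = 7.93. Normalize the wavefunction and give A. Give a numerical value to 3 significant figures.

The normalization condition is ∫|χ|² dx = 1 from 0 to L.
Expanding the polynomial and integrating term by term, carrying out the integral gives A² · L^5/30.
Setting this equal to 1 gives A² = 1/(L^5/30).
Plugging in L = 7.93 yields A = 0.03093.

A ≈ 0.0309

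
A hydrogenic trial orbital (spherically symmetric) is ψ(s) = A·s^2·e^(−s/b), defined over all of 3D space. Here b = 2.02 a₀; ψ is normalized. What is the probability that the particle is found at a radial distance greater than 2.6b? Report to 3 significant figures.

P ≈ 0.732

Integrate the radial probability density 4πs²|ψ|² over s > 2.6b.
Normalization gives A² = 1/(45·π·b^7/2).
In terms of u = s/b (A², 4π and the length scale all cancel between numerator and denominator), P = [∫_{2.6}^{∞} u^6·e^(-2·u) du] / [∫_{0}^{∞} u^6·e^(-2·u) du].
With ∫ u^6·e^(-2·u) du = -(4·u^6 + 12·u^5 + 30·u^4 + 60·u^3 + 90·u^2 + 90·u + 45)·e^(-2·u)/8 + C, the region integral is ≈ 4.1197 and the full one is 45/8.
Taking the ratio yields P = 0.7324.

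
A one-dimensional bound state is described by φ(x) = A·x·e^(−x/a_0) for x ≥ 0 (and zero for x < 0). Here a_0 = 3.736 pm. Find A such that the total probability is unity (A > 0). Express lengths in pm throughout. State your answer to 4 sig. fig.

Require ∫ |φ|² dx = 1 over the whole domain.
Using ∫₀^∞ xⁿ e^(−αx) dx = n!/αⁿ⁺¹, with φ = A·x·e^(−x/a_0), the integral evaluates to A²·[a_0^3/4].
Setting this equal to 1 gives A² = 1/(a_0^3/4).
Plugging in a_0 = 3.736 yields A = 0.27696.

A ≈ 0.2770 pm^(-3/2)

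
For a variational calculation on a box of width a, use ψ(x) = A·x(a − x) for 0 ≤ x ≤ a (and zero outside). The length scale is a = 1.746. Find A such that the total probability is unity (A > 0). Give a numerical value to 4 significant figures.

A ≈ 1.360

Require ∫ |ψ|² dx = 1 over the whole domain.
With ψ = A·x(a − x), the integral evaluates to A²·[a^5/30].
Plugging in a = 1.746 yields A = 1.3597.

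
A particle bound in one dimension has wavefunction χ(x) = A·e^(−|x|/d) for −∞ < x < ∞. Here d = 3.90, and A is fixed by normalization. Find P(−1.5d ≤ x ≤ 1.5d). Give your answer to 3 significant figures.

P ≈ 0.950

P = ∫_{−1.5d}^{1.5d} |χ(x)|² dx.
The normalization integral ∫|χ|²dx over the whole domain equals d·A², and A² cancels in the ratio.
Both integrals are even about x = 0, so only the x ≥ 0 halves are needed (the factors of 2 cancel). Let u = x/d; then A² and the length scale cancel, so P = ∫_{0}^{1.5} e^(-2·u) du ÷ ∫_{0}^{∞} e^(-2·u) du.
Using ∫ e^(-2·u) du = -e^(-2·u)/2, the numerator is 1/2 - e^(-3)/2 and the denominator is 1/2.
This works out to P = 0.9502.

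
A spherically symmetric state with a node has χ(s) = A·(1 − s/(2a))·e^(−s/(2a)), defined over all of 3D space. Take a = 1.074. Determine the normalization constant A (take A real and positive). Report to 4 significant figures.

A ≈ 0.1792

Normalization requires ∫|χ|² 4πs² ds = 1, integrated from 0 to ∞.
With ∫₀^∞ s^4 e^(−αs) ds = 4!/α^5, with χ = A·(1 − s/(2a))·e^(−s/(2a)), the integral evaluates to A²·[8·π·a^3].
Hence A² = 1/[8·π·a^3].
Plugging in a = 1.074 yields A = 0.17921.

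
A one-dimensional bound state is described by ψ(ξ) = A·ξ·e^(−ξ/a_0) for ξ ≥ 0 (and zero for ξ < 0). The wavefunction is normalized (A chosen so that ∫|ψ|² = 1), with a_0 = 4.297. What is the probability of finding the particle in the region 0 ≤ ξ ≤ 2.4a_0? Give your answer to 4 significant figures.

P = ∫_{0}^{2.4a_0} |ψ(ξ)|² dξ.
Since A² = 1/(a_0^3/4), this is the region integral divided by the full normalization integral.
In terms of u = ξ/a_0 (A² and the length scale cancel between numerator and denominator), P = [∫_{0}^{2.4} u^2·e^(-2·u) du] / [∫_{0}^{∞} u^2·e^(-2·u) du].
Using ∫ u^2·e^(-2·u) du = -(2·u^2 + 2·u + 1)·e^(-2·u)/4, the numerator is 1/4 - 433·e^(-24/5)/100 and the denominator is 1/4.
Evaluating gives P = 0.85746.

P ≈ 0.8575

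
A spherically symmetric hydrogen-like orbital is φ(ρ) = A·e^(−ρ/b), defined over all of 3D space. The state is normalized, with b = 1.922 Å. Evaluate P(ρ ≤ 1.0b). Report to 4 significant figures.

P ≈ 0.3233

Integrate the radial probability density 4πρ²|φ|² over ρ ≤ 1.0b.
A² is fixed by ∫₀^∞ 4πρ²|φ|² dρ = 1, i.e. A² = (π·b^3)^(−1).
In terms of u = ρ/b (A², 4π and the length scale all cancel between numerator and denominator), P = [∫_{0}^{1.0} u^2·e^(-2·u) du] / [∫_{0}^{∞} u^2·e^(-2·u) du].
Using ∫ u^2·e^(-2·u) du = -(2·u^2 + 2·u + 1)·e^(-2·u)/4, the numerator is 1/4 - 5·e^(-2)/4 and the denominator is 1/4.
Taking the ratio yields P = 0.32332.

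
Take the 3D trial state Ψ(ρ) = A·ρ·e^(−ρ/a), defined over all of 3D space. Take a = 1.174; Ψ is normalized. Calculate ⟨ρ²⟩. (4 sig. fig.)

The expectation value is the |Ψ|²-weighted average of ρ^2: ∫ ρ^2|Ψ|² 4πρ² dρ.
The ratio of the moment integral to the normalization integral gives ⟨ρ²⟩ = 15·a^2/2.
With a = 1.174, ⟨ρ^2⟩ = 10.337.

⟨ρ^2⟩ ≈ 10.34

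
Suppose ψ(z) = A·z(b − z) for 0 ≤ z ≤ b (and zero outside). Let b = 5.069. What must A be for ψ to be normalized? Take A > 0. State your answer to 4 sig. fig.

Normalization requires ∫|ψ|² dz = 1, integrated from 0 to b.
Expanding the polynomial and integrating term by term, carrying out the integral gives A² · b^5/30.
Hence A² = 1/[b^5/30].
Plugging in b = 5.069 yields A = 0.094679.

A ≈ 0.09468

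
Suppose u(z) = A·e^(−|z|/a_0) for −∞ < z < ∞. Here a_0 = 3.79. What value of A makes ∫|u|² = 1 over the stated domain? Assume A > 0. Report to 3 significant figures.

A ≈ 0.514

Require ∫ |u|² dz = 1 over the whole domain.
With ∫₀^∞ z^0 e^(−αz) dz = 0!/α^1, ∫|u|² dz = A²·(a_0).
Hence A² = 1/[a_0].
With a_0 = 3.79: A² = 0.2639 and A = 0.5137.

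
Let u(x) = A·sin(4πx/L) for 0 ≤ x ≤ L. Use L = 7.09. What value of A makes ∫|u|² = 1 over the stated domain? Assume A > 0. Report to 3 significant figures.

We need A² ∫|f|² dx = 1, taking the integral from 0 to L.
With ∫₀^L sin²(nπx/L) dx = L/2, carrying out the integral gives A² · L/2.
Hence A² = 1/[L/2].
With L = 7.09: A² = 0.2821 and A = 0.5311.

A ≈ 0.531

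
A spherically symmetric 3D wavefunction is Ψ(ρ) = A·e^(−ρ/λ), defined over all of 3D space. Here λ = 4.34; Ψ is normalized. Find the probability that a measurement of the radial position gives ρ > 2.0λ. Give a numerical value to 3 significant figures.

Integrate the radial probability density 4πρ²|Ψ|² over ρ > 2.0λ.
The full normalization integral is A²·[π·λ^3] = 1, fixing A².
Let u = ρ/λ; then A², 4π and the length scale all cancel, so P = ∫_{2.0}^{∞} u^2·e^(-2·u) du ÷ ∫_{0}^{∞} u^2·e^(-2·u) du.
An antiderivative of u^2·e^(-2·u) is -(2·u^2 + 2·u + 1)·e^(-2·u)/4; evaluating from 2.0 to ∞ gives 13·e^(-4)/4, while the full integral is 1/4.
This evaluates to P = 0.2381.

P ≈ 0.238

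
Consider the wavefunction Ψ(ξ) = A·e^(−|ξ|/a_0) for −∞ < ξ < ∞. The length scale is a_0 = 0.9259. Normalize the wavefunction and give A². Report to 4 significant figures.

A^2 ≈ 1.080

Require ∫ |Ψ|² dξ = 1 over the whole domain.
∫|Ψ|² dξ = A²·(a_0).
Setting this equal to 1 gives A² = 1/(a_0).
With a_0 = 0.9259: A² = 1.0800 and A = 1.0392.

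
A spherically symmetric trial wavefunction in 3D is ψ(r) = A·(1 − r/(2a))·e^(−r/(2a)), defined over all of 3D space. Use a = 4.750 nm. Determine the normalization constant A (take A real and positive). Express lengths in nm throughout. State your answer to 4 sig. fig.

A ≈ 0.01927 nm^(-3/2)

The normalization condition is ∫|ψ|² 4πr² dr = 1 from 0 to ∞.
With ψ = A·(1 − r/(2a))·e^(−r/(2a)), the integral evaluates to A²·[8·π·a^3].
Hence A² = 1/[8·π·a^3].
Substituting a = 4.750 gives A² = 0.00037126, so A = 0.019268.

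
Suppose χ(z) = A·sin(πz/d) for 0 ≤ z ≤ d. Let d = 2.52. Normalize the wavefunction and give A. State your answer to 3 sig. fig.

The normalization condition is ∫|χ|² dz = 1 from 0 to d.
With ∫₀^d sin²(nπz/d) dz = d/2, the integral (without the A² prefactor) comes out to d/2.
Hence A² = 1/[d/2].
With d = 2.52: A² = 0.7937 and A = 0.8909.

A ≈ 0.891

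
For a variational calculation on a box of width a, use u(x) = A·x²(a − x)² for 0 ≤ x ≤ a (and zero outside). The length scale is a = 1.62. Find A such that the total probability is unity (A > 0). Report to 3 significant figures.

The normalization condition is ∫|u|² dx = 1 from 0 to a.
Expanding the polynomial and integrating term by term, carrying out the integral gives A² · a^9/630.
Hence A² = 1/[a^9/630].
With a = 1.62: A² = 8.198 and A = 2.863.

A ≈ 2.86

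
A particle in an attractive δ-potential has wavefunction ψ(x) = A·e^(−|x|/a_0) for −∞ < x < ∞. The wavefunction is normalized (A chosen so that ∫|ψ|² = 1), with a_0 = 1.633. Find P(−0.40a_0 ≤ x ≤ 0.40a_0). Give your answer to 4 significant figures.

The probability is P = ∫ |ψ|² dx over [−0.40a_0, 0.40a_0].
The normalization integral ∫|ψ|²dx over the whole domain equals a_0·A², and A² cancels in the ratio.
Both integrals are even about x = 0, so only the x ≥ 0 halves are needed (the factors of 2 cancel). Let u = x/a_0; then A² and the length scale cancel, so P = ∫_{0}^{0.40} e^(-2·u) du ÷ ∫_{0}^{∞} e^(-2·u) du.
Using ∫ e^(-2·u) du = -e^(-2·u)/2, the numerator is 1/2 - e^(-4/5)/2 and the denominator is 1/2.
Evaluating gives P = 0.55067.

P ≈ 0.5507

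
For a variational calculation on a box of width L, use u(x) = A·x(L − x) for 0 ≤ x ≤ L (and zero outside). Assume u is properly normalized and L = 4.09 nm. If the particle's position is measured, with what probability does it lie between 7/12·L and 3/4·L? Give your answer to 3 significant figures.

|u|² is the probability density, so P = ∫_{7/12·L}^{3/4·L} |u|² dx.
The normalization integral ∫|u|²dx over the whole domain equals L^5/30·A², and A² cancels in the ratio.
Let t = x/L; then A² and the length scale cancel, so P = ∫_{7/12}^{3/4} t^2·(1 - t)^2 dt ÷ ∫_{0}^{1} t^2·(1 - t)^2 dt.
An antiderivative of t^2·(1 - t)^2 is t^3·(6·t^2 - 15·t + 10)/30; evaluating from 7/12 to 3/4 gives ≈ 0.0081035, while the full integral is 1/30.
This works out to P = 0.2431.

P ≈ 0.243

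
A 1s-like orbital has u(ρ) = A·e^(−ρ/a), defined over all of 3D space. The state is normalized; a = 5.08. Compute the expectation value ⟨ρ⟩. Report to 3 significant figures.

The expectation value is the |u|²-weighted average of ρ: ∫ ρ|u|² 4πρ² dρ.
Recall ∫₀^∞ ρ^m e^(−ρ/β) dρ = m!·β^(m+1), since the A² factors cancel between numerator and denominator, ⟨ρ⟩ = 3·a/2.
Putting a = 5.08 gives 7.620.

⟨ρ⟩ ≈ 7.62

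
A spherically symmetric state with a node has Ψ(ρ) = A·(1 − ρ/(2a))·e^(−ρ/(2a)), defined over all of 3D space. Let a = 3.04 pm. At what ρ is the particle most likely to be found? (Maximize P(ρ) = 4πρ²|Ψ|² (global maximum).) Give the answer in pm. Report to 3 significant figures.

ρ ≈ 15.9 pm

Set d/dρ [P(ρ) = 4πρ²|Ψ|²] = 0 and solve for ρ > 0.
This gives ρ = a·(√(5) + 3).
With a = 3.04, the most probable radial distance is 15.92 pm.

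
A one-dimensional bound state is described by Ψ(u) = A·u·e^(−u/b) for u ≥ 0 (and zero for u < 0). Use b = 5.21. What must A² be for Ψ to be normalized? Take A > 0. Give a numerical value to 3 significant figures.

A^2 ≈ 0.0283

The normalization condition is ∫|Ψ|² du = 1 from 0 to ∞.
Recall ∫₀^∞ u^m e^(−u/β) du = m!·β^(m+1), the integral (without the A² prefactor) comes out to b^3/4.
Setting this equal to 1 gives A² = 1/(b^3/4).
With b = 5.21: A² = 0.02828 and A = 0.1682.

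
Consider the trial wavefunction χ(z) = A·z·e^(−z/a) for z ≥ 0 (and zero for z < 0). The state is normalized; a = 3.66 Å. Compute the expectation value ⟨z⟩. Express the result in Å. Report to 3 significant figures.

By definition ⟨z⟩ = ∫ z |χ(z)|² dz.
Recall ∫₀^∞ z^m e^(−z/β) dz = m!·β^(m+1), the ratio of the moment integral to the normalization integral gives ⟨z⟩ = 3·a/2.
Putting a = 3.66 gives 5.490.

⟨z⟩ ≈ 5.49 Å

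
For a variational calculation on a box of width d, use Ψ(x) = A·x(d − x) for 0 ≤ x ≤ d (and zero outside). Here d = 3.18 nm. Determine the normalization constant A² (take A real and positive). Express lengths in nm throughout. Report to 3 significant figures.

A^2 ≈ 0.0923 nm^(-5)

The normalization condition is ∫|Ψ|² dx = 1 from 0 to d.
∫|Ψ|² dx = A²·(d^5/30).
Hence A² = 1/[d^5/30].
With d = 3.18: A² = 0.09225 and A = 0.3037.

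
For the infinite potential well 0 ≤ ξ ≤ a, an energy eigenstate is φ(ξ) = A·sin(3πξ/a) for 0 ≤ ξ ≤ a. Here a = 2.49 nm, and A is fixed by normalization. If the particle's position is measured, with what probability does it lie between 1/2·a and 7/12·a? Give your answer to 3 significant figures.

P ≈ 0.136

The probability is P = ∫ |φ|² dξ over [1/2·a, 7/12·a].
With A² fixed by ∫|φ|² = 1, i.e. A² = (a/2)^(−1), substitute and integrate.
Substituting u = ξ/a, A² and the length scale cancel in the ratio: P = ∫_{1/2}^{7/12} sin(3·π·u)^2 du / ∫_{0}^{1} sin(3·π·u)^2 du.
Using ∫ sin(3·π·u)^2 du = u/2 - sin(6·π·u)/(12·π), the numerator is 1/(12·π) + 1/24 and the denominator is 1/2.
The result is P = (2 + π)/(12·π).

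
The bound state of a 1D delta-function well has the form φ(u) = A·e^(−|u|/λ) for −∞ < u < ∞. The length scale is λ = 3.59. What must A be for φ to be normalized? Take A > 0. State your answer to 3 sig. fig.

A ≈ 0.528

The normalization condition is ∫|φ|² du = 1 from −∞ to ∞.
The integral (without the A² prefactor) comes out to λ.
Plugging in λ = 3.59 yields A = 0.5278.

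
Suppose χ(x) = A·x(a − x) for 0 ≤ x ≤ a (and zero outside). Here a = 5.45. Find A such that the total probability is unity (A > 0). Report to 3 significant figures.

Require ∫ |χ|² dx = 1 over the whole domain.
Expanding the polynomial and integrating term by term, ∫|χ|² dx = A²·(a^5/30).
With a = 5.45: A² = 0.006239 and A = 0.07899.

A ≈ 0.0790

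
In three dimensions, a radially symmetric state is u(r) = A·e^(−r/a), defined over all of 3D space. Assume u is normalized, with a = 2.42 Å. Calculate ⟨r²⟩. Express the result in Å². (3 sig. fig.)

⟨r^2⟩ ≈ 17.6 Å^2

The expectation value is the |u|²-weighted average of r^2: ∫ r^2|u|² 4πr² dr.
Recall ∫₀^∞ r^m e^(−r/β) dr = m!·β^(m+1), the ratio of the moment integral to the normalization integral gives ⟨r²⟩ = 3·a^2.
Putting a = 2.42 gives 17.57.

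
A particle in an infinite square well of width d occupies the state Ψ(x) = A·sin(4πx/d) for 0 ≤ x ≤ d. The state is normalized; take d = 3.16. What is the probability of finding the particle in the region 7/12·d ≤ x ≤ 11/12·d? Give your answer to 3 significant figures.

P ≈ 0.402

P = ∫_{7/12·d}^{11/12·d} |Ψ(x)|² dx.
The normalization integral ∫|Ψ|²dx over the whole domain equals d/2·A², and A² cancels in the ratio.
In terms of u = x/d (A² and the length scale cancel between numerator and denominator), P = [∫_{7/12}^{11/12} sin(4·π·u)^2 du] / [∫_{0}^{1} sin(4·π·u)^2 du].
Using ∫ sin(4·π·u)^2 du = u/2 - sin(4·π·u)·cos(4·π·u)/(8·π), the numerator is √(3)/(16·π) + 1/6 and the denominator is 1/2.
Taking the ratio, P = (√(3)/8 + π/3)/π.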